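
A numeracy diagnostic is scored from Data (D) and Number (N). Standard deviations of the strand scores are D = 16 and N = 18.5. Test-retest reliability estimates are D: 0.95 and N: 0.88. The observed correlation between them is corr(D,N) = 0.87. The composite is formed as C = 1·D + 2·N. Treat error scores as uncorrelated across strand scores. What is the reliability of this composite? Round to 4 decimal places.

Var(C) = 16² + 2²·18.5² + 2·[2·16·18.5·0.87] = 1625 + 1030.08 = 2655.08.
With uncorrelated errors the cross-covariances are all true-score covariance, so they carry over unchanged; only the diagonal terms shrink to ρᵢσᵢ².
True-score variance = [16²·0.95 + 2²·18.5²·0.88] + 1030.08 = 1447.92 + 1030.08 = 2478.
Reliability = 2478 / 2655.08 = 0.9333.

0.9333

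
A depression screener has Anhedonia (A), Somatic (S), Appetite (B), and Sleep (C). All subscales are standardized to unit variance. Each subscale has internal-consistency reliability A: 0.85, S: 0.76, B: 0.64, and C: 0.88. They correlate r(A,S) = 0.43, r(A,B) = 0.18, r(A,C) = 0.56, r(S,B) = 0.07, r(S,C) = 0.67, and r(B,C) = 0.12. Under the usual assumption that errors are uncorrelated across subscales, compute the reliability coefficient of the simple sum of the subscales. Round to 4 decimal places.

0.8921

Var(A+S+B+C) = 4 + 2·[0.43 + 0.18 + 0.56 + 0.07 + 0.67 + 0.12] = 4 + 4.06 = 8.06.
Because errors are independent across components, Cov(Tᵢ,Tⱼ) = Cov(Xᵢ,Xⱼ); the off-diagonal part of the true-score variance is the same as above.
True-score variance = [0.85 + 0.76 + 0.64 + 0.88] + 4.06 = 3.13 + 4.06 = 7.19.
Reliability = 7.19 / 8.06 = 0.8921.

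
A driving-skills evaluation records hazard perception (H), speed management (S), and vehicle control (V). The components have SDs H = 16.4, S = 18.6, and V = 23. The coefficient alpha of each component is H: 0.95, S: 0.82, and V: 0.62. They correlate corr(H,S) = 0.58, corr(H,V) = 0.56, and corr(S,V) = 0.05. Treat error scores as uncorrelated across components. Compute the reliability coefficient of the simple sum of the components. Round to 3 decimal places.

Var(H+S+V) = 16.4² + 18.6² + 23² + 2·[16.4·18.6·0.58 + 16.4·23·0.56 + 18.6·23·0.05] = 1143.92 + 819.09 = 1963.01.
Under uncorrelated errors the observed covariances equal the true-score covariances, so only the own-variance terms attenuate.
True-score variance = [16.4²·0.95 + 18.6²·0.82 + 23²·0.62] + 819.09 = 867.179 + 819.09 = 1686.27.
Reliability = 1686.27 / 1963.01 = 0.859.

0.859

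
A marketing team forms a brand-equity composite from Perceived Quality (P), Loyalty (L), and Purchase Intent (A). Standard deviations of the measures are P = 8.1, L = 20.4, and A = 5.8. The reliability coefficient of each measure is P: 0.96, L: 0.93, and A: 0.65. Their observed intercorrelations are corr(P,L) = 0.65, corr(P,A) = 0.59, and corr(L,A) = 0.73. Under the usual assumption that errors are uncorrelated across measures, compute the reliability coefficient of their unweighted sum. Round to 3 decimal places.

Var(P+L+A) = 8.1² + 20.4² + 5.8² + 2·[8.1·20.4·0.65 + 8.1·5.8·0.59 + 20.4·5.8·0.73] = 515.41 + 442.996 = 958.406.
With uncorrelated errors the cross-covariances are all true-score covariance, so they carry over unchanged; only the diagonal terms shrink to ρᵢσᵢ².
True-score variance = [8.1²·0.96 + 20.4²·0.93 + 5.8²·0.65] + 442.996 = 471.88 + 442.996 = 914.876.
Reliability = 914.876 / 958.406 = 0.955.

0.955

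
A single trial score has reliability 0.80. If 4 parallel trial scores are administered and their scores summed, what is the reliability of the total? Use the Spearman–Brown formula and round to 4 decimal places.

ρ_k = kρ / (1 + (k−1)ρ) = 4·0.80 / (1 + 3·0.80) = 3.200 / 3.400 = 0.9412.

0.9412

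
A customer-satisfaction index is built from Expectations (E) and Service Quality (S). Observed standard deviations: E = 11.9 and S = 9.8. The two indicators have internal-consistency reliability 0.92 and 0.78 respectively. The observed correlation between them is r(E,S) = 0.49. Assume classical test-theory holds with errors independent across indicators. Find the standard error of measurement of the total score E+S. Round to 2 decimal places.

Var(total) = 237.65 + 114.288 = 351.938.
True-score variance = 205.192 + 114.288 = 319.48, so reliability = 0.9078.
Error variance = 351.938 − 319.48 = 32.4576; SEM = √32.4576 = 5.70.

5.70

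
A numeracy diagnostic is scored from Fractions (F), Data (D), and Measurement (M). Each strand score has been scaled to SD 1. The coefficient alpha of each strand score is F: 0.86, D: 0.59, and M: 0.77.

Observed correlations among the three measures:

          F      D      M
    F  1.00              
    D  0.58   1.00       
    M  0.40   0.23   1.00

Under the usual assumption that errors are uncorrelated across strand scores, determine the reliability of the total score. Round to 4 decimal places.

Var(F+D+M) = 3 + 2·[0.58 + 0.40 + 0.23] = 3 + 2.42 = 5.42.
Because errors are independent across components, Cov(Tᵢ,Tⱼ) = Cov(Xᵢ,Xⱼ); the off-diagonal part of the true-score variance is the same as above.
True-score variance = [0.86 + 0.59 + 0.77] + 2.42 = 2.22 + 2.42 = 4.64.
Reliability = 4.64 / 5.42 = 0.8561.

0.8561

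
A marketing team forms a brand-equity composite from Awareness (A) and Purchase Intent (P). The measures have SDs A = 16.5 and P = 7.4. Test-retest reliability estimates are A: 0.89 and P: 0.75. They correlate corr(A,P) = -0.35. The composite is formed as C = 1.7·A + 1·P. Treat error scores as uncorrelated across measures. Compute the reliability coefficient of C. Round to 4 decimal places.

0.8560

Var(C) = 1.7²·16.5² + 7.4² + 2·[1.7·16.5·7.4·(-0.35)] = 841.562 − 145.299 = 696.263.
With uncorrelated errors the cross-covariances are all true-score covariance, so they carry over unchanged; only the diagonal terms shrink to ρᵢσᵢ².
True-score variance = [1.7²·16.5²·0.89 + 7.4²·0.75] − 145.299 = 741.324 − 145.299 = 596.025.
Reliability = 596.025 / 696.263 = 0.8560.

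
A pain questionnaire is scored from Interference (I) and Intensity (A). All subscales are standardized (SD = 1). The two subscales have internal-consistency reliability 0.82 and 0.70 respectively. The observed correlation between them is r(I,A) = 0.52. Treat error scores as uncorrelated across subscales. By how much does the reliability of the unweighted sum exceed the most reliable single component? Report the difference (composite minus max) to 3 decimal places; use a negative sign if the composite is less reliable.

0.022

Var(sum) = 2 + 1.04 = 3.04; true-score variance = 1.52 + 1.04 = 2.56; composite reliability = 0.8421.
Max component reliability = 0.8200.
Difference = 0.8421 − 0.8200 = 0.022.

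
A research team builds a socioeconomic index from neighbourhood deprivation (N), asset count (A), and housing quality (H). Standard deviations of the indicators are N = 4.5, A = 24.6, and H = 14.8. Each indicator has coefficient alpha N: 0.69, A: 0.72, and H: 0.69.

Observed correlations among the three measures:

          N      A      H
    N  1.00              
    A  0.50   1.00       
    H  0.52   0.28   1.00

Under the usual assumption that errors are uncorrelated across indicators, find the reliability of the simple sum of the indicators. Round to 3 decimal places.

0.802

Var(N+A+H) = 4.5² + 24.6² + 14.8² + 2·[4.5·24.6·0.50 + 4.5·14.8·0.52 + 24.6·14.8·0.28] = 844.45 + 383.849 = 1228.3.
Under uncorrelated errors the observed covariances equal the true-score covariances, so only the own-variance terms attenuate.
True-score variance = [4.5²·0.69 + 24.6²·0.72 + 14.8²·0.69] + 383.849 = 600.825 + 383.849 = 984.674.
Reliability = 984.674 / 1228.3 = 0.802.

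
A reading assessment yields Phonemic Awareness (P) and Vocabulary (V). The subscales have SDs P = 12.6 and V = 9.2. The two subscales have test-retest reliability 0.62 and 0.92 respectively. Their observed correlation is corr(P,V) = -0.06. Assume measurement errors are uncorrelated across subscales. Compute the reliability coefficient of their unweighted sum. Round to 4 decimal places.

Var(P+V) = 12.6² + 9.2² + 2·[12.6·9.2·(-0.06)] = 243.4 − 13.9104 = 229.49.
Under uncorrelated errors the observed covariances equal the true-score covariances, so only the own-variance terms attenuate.
True-score variance = [12.6²·0.62 + 9.2²·0.92] − 13.9104 = 176.3 − 13.9104 = 162.39.
Reliability = 162.39 / 229.49 = 0.7076.

0.7076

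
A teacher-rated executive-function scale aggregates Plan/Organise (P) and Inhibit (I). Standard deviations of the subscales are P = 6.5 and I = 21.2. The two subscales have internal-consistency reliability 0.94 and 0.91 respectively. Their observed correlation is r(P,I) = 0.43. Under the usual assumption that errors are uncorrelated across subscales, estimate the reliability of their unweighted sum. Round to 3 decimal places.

0.930

Var(P+I) = 6.5² + 21.2² + 2·[6.5·21.2·0.43] = 491.69 + 118.508 = 610.198.
Because errors are independent across components, Cov(Tᵢ,Tⱼ) = Cov(Xᵢ,Xⱼ); the off-diagonal part of the true-score variance is the same as above.
True-score variance = [6.5²·0.94 + 21.2²·0.91] + 118.508 = 448.705 + 118.508 = 567.213.
Reliability = 567.213 / 610.198 = 0.930.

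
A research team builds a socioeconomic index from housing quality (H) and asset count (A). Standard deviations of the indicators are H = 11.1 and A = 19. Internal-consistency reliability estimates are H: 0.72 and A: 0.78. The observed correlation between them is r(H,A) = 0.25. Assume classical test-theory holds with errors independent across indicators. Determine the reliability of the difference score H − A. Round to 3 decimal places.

0.699

Var(H−A) = 11.1² + 19² − 2·11.1·19·0.25 = 484.21 − 105.45 = 378.76.
Under uncorrelated errors the observed covariances equal the true-score covariances, so only the own-variance terms attenuate.
True-score variance = [11.1²·0.72 + 19²·0.78] − 105.45 = 370.291 − 105.45 = 264.841.
Reliability = 264.841 / 378.76 = 0.699.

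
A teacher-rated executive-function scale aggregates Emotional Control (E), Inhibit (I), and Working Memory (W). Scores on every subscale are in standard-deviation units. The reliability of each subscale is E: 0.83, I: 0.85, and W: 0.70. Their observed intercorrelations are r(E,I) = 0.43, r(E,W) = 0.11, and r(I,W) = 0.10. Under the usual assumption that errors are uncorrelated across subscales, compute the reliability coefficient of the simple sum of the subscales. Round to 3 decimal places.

Var(E+I+W) = 3 + 2·[0.43 + 0.11 + 0.10] = 3 + 1.28 = 4.28.
With uncorrelated errors the cross-covariances are all true-score covariance, so they carry over unchanged; only the diagonal terms shrink to ρᵢσᵢ².
True-score variance = [0.83 + 0.85 + 0.70] + 1.28 = 2.38 + 1.28 = 3.66.
Reliability = 3.66 / 4.28 = 0.855.

0.855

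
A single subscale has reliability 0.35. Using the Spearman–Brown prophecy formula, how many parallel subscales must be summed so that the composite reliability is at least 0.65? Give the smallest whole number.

4

k ≥ ρ*(1−ρ₁)/(ρ₁(1−ρ*)) = 0.65·0.65 / (0.35·0.35) = 3.449.
Smallest integer k = 4.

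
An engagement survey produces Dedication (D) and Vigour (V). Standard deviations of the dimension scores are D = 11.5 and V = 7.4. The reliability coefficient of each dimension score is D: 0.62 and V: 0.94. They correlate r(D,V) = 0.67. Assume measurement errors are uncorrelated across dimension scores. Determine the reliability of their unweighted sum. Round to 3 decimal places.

0.822

Var(D+V) = 11.5² + 7.4² + 2·[11.5·7.4·0.67] = 187.01 + 114.034 = 301.044.
With uncorrelated errors the cross-covariances are all true-score covariance, so they carry over unchanged; only the diagonal terms shrink to ρᵢσᵢ².
True-score variance = [11.5²·0.62 + 7.4²·0.94] + 114.034 = 133.469 + 114.034 = 247.503.
Reliability = 247.503 / 301.044 = 0.822.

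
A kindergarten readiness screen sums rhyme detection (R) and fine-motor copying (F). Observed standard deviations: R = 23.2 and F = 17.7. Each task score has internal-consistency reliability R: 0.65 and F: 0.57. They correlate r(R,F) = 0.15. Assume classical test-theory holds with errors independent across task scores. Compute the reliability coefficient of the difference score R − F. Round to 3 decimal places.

0.556

Var(R−F) = 23.2² + 17.7² − 2·23.2·17.7·0.15 = 851.53 − 123.192 = 728.338.
With uncorrelated errors the cross-covariances are all true-score covariance, so they carry over unchanged; only the diagonal terms shrink to ρᵢσᵢ².
True-score variance = [23.2²·0.65 + 17.7²·0.57] − 123.192 = 528.431 − 123.192 = 405.239.
Reliability = 405.239 / 728.338 = 0.556.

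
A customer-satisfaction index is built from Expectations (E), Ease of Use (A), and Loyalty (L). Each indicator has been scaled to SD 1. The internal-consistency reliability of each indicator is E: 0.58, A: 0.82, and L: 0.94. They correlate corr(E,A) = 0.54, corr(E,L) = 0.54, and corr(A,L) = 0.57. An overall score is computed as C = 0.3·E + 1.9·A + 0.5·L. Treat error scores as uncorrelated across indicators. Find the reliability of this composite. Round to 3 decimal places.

0.879

Var(C) = 0.3² + 1.9² + 0.5² + 2·[0.57·0.54 + 0.15·0.54 + 0.95·0.57] = 3.95 + 1.8606 = 5.8106.
Because errors are independent across components, Cov(Tᵢ,Tⱼ) = Cov(Xᵢ,Xⱼ); the off-diagonal part of the true-score variance is the same as above.
True-score variance = [0.3²·0.58 + 1.9²·0.82 + 0.5²·0.94] + 1.8606 = 3.2474 + 1.8606 = 5.108.
Reliability = 5.108 / 5.8106 = 0.879.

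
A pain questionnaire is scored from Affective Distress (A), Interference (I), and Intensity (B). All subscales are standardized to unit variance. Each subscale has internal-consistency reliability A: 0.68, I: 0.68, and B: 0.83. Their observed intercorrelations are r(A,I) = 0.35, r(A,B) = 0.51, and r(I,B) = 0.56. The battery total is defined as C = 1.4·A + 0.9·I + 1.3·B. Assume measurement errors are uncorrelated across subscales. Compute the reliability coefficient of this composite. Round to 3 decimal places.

0.862

Var(C) = 1.4² + 0.9² + 1.3² + 2·[1.26·0.35 + 1.82·0.51 + 1.17·0.56] = 4.46 + 4.0488 = 8.5088.
Because errors are independent across components, Cov(Tᵢ,Tⱼ) = Cov(Xᵢ,Xⱼ); the off-diagonal part of the true-score variance is the same as above.
True-score variance = [1.4²·0.68 + 0.9²·0.68 + 1.3²·0.83] + 4.0488 = 3.2863 + 4.0488 = 7.3351.
Reliability = 7.3351 / 8.5088 = 0.862.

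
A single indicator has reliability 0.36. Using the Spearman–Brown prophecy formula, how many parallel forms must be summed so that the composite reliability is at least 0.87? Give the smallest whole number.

12

k ≥ ρ*(1−ρ₁)/(ρ₁(1−ρ*)) = 0.87·0.64 / (0.36·0.13) = 11.897.
Smallest integer k = 12.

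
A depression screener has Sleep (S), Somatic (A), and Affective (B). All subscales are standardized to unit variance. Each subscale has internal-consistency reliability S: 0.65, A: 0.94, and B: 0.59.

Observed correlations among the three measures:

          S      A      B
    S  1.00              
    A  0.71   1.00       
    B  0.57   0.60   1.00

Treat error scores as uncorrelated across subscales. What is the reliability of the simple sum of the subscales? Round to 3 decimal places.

0.879

Var(S+A+B) = 3 + 2·[0.71 + 0.57 + 0.60] = 3 + 3.76 = 6.76.
Under uncorrelated errors the observed covariances equal the true-score covariances, so only the own-variance terms attenuate.
True-score variance = [0.65 + 0.94 + 0.59] + 3.76 = 2.18 + 3.76 = 5.94.
Reliability = 5.94 / 6.76 = 0.879.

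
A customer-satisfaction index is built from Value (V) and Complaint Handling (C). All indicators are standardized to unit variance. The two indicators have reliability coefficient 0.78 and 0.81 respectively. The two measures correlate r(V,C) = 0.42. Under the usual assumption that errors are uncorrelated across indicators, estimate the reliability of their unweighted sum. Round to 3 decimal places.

0.856

Var(V+C) = 2 + 2·[0.42] = 2 + 0.84 = 2.84.
Because errors are independent across components, Cov(Tᵢ,Tⱼ) = Cov(Xᵢ,Xⱼ); the off-diagonal part of the true-score variance is the same as above.
True-score variance = [0.78 + 0.81] + 0.84 = 1.59 + 0.84 = 2.43.
Reliability = 2.43 / 2.84 = 0.856.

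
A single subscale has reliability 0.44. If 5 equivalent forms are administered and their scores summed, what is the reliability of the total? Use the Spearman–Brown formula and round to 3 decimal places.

0.797

ρ_k = kρ / (1 + (k−1)ρ) = 5·0.44 / (1 + 4·0.44) = 2.200 / 2.760 = 0.797.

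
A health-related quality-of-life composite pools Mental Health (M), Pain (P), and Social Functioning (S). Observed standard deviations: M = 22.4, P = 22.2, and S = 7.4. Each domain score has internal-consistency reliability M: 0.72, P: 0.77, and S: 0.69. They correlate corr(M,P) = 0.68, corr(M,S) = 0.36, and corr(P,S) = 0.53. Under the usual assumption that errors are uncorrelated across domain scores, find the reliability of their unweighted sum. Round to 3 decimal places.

0.866

Var(M+P+S) = 22.4² + 22.2² + 7.4² + 2·[22.4·22.2·0.68 + 22.4·7.4·0.36 + 22.2·7.4·0.53] = 1049.36 + 969.785 = 2019.14.
Because errors are independent across components, Cov(Tᵢ,Tⱼ) = Cov(Xᵢ,Xⱼ); the off-diagonal part of the true-score variance is the same as above.
True-score variance = [22.4²·0.72 + 22.2²·0.77 + 7.4²·0.69] + 969.785 = 778.538 + 969.785 = 1748.32.
Reliability = 1748.32 / 2019.14 = 0.866.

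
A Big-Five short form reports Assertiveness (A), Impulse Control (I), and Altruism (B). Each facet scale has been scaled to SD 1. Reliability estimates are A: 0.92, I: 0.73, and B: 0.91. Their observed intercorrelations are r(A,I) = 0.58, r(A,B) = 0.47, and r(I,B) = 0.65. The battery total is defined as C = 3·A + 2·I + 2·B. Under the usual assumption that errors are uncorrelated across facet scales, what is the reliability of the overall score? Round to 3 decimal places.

0.938

Var(C) = 3² + 2² + 2² + 2·[6·0.58 + 6·0.47 + 4·0.65] = 17 + 17.8 = 34.8.
Under uncorrelated errors the observed covariances equal the true-score covariances, so only the own-variance terms attenuate.
True-score variance = [3²·0.92 + 2²·0.73 + 2²·0.91] + 17.8 = 14.84 + 17.8 = 32.64.
Reliability = 32.64 / 34.8 = 0.938.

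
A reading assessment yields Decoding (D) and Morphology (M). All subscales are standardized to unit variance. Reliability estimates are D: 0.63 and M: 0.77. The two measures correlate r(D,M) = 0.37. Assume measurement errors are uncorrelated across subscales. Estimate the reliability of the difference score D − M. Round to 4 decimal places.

Var(D−M) = 1 + 1 − 2·0.37 = 2 − 0.74 = 1.26.
Under uncorrelated errors the observed covariances equal the true-score covariances, so only the own-variance terms attenuate.
True-score variance = [0.63 + 0.77] − 0.74 = 1.4 − 0.74 = 0.66.
Reliability = 0.66 / 1.26 = 0.5238.

0.5238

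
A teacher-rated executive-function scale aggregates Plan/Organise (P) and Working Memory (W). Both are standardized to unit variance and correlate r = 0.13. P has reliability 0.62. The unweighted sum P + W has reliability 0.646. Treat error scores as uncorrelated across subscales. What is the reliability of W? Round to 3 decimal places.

Var(P+W) = 2 + 2·0.13 = 2.260.
True-score variance = ρ_P + ρ_W + 2·0.13, so 0.646 = (0.62 + ρ_W + 0.26) / 2.260.
ρ_W = 0.646·2.260 − 0.62 − 0.26 = 0.580.

0.580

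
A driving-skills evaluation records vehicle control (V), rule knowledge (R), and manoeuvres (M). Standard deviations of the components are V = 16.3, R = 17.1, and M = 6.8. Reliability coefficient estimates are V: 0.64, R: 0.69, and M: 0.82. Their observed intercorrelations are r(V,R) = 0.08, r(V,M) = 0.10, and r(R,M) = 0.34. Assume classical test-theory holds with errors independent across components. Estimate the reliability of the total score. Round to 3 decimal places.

Var(V+R+M) = 16.3² + 17.1² + 6.8² + 2·[16.3·17.1·0.08 + 16.3·6.8·0.10 + 17.1·6.8·0.34] = 604.34 + 145.835 = 750.175.
With uncorrelated errors the cross-covariances are all true-score covariance, so they carry over unchanged; only the diagonal terms shrink to ρᵢσᵢ².
True-score variance = [16.3²·0.64 + 17.1²·0.69 + 6.8²·0.82] + 145.835 = 409.721 + 145.835 = 555.557.
Reliability = 555.557 / 750.175 = 0.741.

0.741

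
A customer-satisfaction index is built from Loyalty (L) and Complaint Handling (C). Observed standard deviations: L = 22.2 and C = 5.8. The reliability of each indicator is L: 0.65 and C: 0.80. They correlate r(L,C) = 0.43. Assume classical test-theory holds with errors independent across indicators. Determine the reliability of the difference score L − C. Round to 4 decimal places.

0.5689

Var(L−C) = 22.2² + 5.8² − 2·22.2·5.8·0.43 = 526.48 − 110.734 = 415.746.
With uncorrelated errors the cross-covariances are all true-score covariance, so they carry over unchanged; only the diagonal terms shrink to ρᵢσᵢ².
True-score variance = [22.2²·0.65 + 5.8²·0.80] − 110.734 = 347.258 − 110.734 = 236.524.
Reliability = 236.524 / 415.746 = 0.5689.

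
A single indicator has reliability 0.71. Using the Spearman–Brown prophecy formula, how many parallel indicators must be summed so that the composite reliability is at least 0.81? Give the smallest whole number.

k ≥ ρ*(1−ρ₁)/(ρ₁(1−ρ*)) = 0.81·0.29 / (0.71·0.19) = 1.741.
Smallest integer k = 2.

2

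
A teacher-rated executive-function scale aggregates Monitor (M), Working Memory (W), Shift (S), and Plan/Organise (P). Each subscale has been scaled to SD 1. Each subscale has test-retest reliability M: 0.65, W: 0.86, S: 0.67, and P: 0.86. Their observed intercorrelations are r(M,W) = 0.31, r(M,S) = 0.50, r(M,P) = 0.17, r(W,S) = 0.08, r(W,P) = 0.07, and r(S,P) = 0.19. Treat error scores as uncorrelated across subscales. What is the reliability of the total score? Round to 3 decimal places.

Var(M+W+S+P) = 4 + 2·[0.31 + 0.50 + 0.17 + 0.08 + 0.07 + 0.19] = 4 + 2.64 = 6.64.
Under uncorrelated errors the observed covariances equal the true-score covariances, so only the own-variance terms attenuate.
True-score variance = [0.65 + 0.86 + 0.67 + 0.86] + 2.64 = 3.04 + 2.64 = 5.68.
Reliability = 5.68 / 6.64 = 0.855.

0.855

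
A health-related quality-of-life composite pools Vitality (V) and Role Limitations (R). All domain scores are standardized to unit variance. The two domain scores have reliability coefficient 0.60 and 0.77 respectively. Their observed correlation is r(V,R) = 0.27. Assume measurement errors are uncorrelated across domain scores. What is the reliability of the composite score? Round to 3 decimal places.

Var(V+R) = 2 + 2·[0.27] = 2 + 0.54 = 2.54.
With uncorrelated errors the cross-covariances are all true-score covariance, so they carry over unchanged; only the diagonal terms shrink to ρᵢσᵢ².
True-score variance = [0.60 + 0.77] + 0.54 = 1.37 + 0.54 = 1.91.
Reliability = 1.91 / 2.54 = 0.752.

0.752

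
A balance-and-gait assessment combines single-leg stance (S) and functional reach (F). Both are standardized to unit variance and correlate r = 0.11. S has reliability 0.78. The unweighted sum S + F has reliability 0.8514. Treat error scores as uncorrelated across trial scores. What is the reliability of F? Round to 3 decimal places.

0.890

Var(S+F) = 2 + 2·0.11 = 2.220.
True-score variance = ρ_S + ρ_F + 2·0.11, so 0.8514 = (0.78 + ρ_F + 0.22) / 2.220.
ρ_F = 0.8514·2.220 − 0.78 − 0.22 = 0.890.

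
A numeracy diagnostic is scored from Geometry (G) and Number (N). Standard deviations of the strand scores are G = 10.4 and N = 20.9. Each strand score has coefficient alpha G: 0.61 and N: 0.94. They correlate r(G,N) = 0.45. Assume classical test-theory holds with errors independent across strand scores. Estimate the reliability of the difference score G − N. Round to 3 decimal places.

Var(G−N) = 10.4² + 20.9² − 2·10.4·20.9·0.45 = 544.97 − 195.624 = 349.346.
Under uncorrelated errors the observed covariances equal the true-score covariances, so only the own-variance terms attenuate.
True-score variance = [10.4²·0.61 + 20.9²·0.94] − 195.624 = 476.579 − 195.624 = 280.955.
Reliability = 280.955 / 349.346 = 0.804.

0.804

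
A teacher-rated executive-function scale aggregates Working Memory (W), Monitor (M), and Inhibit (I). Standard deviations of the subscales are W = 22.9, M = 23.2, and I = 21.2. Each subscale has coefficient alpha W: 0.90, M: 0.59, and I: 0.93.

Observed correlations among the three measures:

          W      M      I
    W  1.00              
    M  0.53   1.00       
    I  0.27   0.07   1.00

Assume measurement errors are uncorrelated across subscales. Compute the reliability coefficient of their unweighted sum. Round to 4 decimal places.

Var(W+M+I) = 22.9² + 23.2² + 21.2² + 2·[22.9·23.2·0.53 + 22.9·21.2·0.27 + 23.2·21.2·0.07] = 1512.09 + 894.174 = 2406.26.
Because errors are independent across components, Cov(Tᵢ,Tⱼ) = Cov(Xᵢ,Xⱼ); the off-diagonal part of the true-score variance is the same as above.
True-score variance = [22.9²·0.90 + 23.2²·0.59 + 21.2²·0.93] + 894.174 = 1207.51 + 894.174 = 2101.68.
Reliability = 2101.68 / 2406.26 = 0.8734.

0.8734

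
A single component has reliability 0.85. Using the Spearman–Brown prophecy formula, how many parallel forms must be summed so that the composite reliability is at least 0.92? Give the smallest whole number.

k ≥ ρ*(1−ρ₁)/(ρ₁(1−ρ*)) = 0.92·0.15 / (0.85·0.08) = 2.029.
Smallest integer k = 3.

3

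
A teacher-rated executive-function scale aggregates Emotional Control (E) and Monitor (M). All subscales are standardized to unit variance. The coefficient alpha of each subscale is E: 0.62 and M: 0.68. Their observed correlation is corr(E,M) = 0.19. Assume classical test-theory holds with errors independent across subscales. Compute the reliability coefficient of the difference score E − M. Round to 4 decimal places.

0.5679

Var(E−M) = 1 + 1 − 2·0.19 = 2 − 0.38 = 1.62.
Because errors are independent across components, Cov(Tᵢ,Tⱼ) = Cov(Xᵢ,Xⱼ); the off-diagonal part of the true-score variance is the same as above.
True-score variance = [0.62 + 0.68] − 0.38 = 1.3 − 0.38 = 0.92.
Reliability = 0.92 / 1.62 = 0.5679.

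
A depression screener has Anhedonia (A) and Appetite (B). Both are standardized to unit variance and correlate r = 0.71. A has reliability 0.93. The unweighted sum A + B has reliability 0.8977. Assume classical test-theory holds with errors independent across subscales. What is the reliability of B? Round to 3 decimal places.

0.720

Var(A+B) = 2 + 2·0.71 = 3.420.
True-score variance = ρ_A + ρ_B + 2·0.71, so 0.8977 = (0.93 + ρ_B + 1.42) / 3.420.
ρ_B = 0.8977·3.420 − 0.93 − 1.42 = 0.720.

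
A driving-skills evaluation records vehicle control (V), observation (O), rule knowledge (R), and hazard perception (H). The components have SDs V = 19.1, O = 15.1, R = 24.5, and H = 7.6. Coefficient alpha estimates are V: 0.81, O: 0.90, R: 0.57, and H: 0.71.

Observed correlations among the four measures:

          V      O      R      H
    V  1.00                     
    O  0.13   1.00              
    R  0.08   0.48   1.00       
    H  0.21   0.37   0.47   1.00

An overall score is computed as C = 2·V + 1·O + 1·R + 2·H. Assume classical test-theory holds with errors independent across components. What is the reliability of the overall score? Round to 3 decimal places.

Var(C) = 2²·19.1² + 15.1² + 24.5² + 2²·7.6² + 2·[2·19.1·15.1·0.13 + 2·19.1·24.5·0.08 + 4·19.1·7.6·0.21 + 15.1·24.5·0.48 + 2·15.1·7.6·0.37 + 2·24.5·7.6·0.47] = 2518.54 + 1418.64 = 3937.18.
Because errors are independent across components, Cov(Tᵢ,Tⱼ) = Cov(Xᵢ,Xⱼ); the off-diagonal part of the true-score variance is the same as above.
True-score variance = [2²·19.1²·0.81 + 15.1²·0.90 + 24.5²·0.57 + 2²·7.6²·0.71] + 1418.64 = 1893.37 + 1418.64 = 3312.01.
Reliability = 3312.01 / 3937.18 = 0.841.

0.841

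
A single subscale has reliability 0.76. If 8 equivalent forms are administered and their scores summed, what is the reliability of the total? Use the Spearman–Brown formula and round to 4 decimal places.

ρ_k = kρ / (1 + (k−1)ρ) = 8·0.76 / (1 + 7·0.76) = 6.080 / 6.320 = 0.9620.

0.9620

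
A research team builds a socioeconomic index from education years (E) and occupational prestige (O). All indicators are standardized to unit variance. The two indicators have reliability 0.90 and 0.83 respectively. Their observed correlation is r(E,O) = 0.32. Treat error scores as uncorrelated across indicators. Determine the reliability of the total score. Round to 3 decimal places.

Var(E+O) = 2 + 2·[0.32] = 2 + 0.64 = 2.64.
Under uncorrelated errors the observed covariances equal the true-score covariances, so only the own-variance terms attenuate.
True-score variance = [0.90 + 0.83] + 0.64 = 1.73 + 0.64 = 2.37.
Reliability = 2.37 / 2.64 = 0.898.

0.898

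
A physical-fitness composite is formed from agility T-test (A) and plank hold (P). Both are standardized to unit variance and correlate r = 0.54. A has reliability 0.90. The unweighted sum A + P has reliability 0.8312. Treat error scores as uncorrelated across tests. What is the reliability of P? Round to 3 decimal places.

Var(A+P) = 2 + 2·0.54 = 3.080.
True-score variance = ρ_A + ρ_P + 2·0.54, so 0.8312 = (0.90 + ρ_P + 1.08) / 3.080.
ρ_P = 0.8312·3.080 − 0.90 − 1.08 = 0.580.

0.580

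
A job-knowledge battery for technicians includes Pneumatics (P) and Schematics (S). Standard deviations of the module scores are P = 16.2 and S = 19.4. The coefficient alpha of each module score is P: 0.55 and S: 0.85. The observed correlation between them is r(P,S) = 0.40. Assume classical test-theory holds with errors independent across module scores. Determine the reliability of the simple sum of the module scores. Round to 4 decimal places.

Var(P+S) = 16.2² + 19.4² + 2·[16.2·19.4·0.40] = 638.8 + 251.424 = 890.224.
Under uncorrelated errors the observed covariances equal the true-score covariances, so only the own-variance terms attenuate.
True-score variance = [16.2²·0.55 + 19.4²·0.85] + 251.424 = 464.248 + 251.424 = 715.672.
Reliability = 715.672 / 890.224 = 0.8039.

0.8039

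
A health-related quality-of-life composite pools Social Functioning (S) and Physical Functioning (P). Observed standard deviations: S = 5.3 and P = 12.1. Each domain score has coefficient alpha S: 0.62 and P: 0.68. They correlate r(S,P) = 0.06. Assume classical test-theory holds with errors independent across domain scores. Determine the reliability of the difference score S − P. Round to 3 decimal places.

0.655

Var(S−P) = 5.3² + 12.1² − 2·5.3·12.1·0.06 = 174.5 − 7.6956 = 166.804.
With uncorrelated errors the cross-covariances are all true-score covariance, so they carry over unchanged; only the diagonal terms shrink to ρᵢσᵢ².
True-score variance = [5.3²·0.62 + 12.1²·0.68] − 7.6956 = 116.975 − 7.6956 = 109.279.
Reliability = 109.279 / 166.804 = 0.655.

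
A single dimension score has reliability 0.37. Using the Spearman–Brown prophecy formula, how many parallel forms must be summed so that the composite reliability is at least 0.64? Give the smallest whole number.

k ≥ ρ*(1−ρ₁)/(ρ₁(1−ρ*)) = 0.64·0.63 / (0.37·0.36) = 3.027.
Smallest integer k = 4.

4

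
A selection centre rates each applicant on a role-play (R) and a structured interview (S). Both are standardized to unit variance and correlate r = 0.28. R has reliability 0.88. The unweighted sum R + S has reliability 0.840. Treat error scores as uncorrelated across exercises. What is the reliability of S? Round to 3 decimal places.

0.710

Var(R+S) = 2 + 2·0.28 = 2.560.
True-score variance = ρ_R + ρ_S + 2·0.28, so 0.840 = (0.88 + ρ_S + 0.56) / 2.560.
ρ_S = 0.840·2.560 − 0.88 − 0.56 = 0.710.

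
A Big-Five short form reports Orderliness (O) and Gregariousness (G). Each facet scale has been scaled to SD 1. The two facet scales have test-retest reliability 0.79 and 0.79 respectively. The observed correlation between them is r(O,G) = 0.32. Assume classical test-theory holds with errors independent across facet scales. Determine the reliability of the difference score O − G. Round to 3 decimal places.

Var(O−G) = 1 + 1 − 2·0.32 = 2 − 0.64 = 1.36.
Under uncorrelated errors the observed covariances equal the true-score covariances, so only the own-variance terms attenuate.
True-score variance = [0.79 + 0.79] − 0.64 = 1.58 − 0.64 = 0.94.
Reliability = 0.94 / 1.36 = 0.691.

0.691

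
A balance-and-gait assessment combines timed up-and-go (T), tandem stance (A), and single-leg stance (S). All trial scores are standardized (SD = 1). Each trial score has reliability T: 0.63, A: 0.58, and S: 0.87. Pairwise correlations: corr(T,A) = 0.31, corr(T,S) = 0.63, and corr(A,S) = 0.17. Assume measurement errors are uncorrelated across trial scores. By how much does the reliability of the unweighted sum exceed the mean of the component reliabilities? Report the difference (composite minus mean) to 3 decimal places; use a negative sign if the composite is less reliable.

0.130

Var(sum) = 3 + 2.22 = 5.22; true-score variance = 2.08 + 2.22 = 4.3; composite reliability = 0.8238.
Mean component reliability = 0.6933.
Difference = 0.8238 − 0.6933 = 0.130.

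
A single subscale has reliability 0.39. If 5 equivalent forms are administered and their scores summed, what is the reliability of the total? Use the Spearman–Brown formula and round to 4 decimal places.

ρ_k = kρ / (1 + (k−1)ρ) = 5·0.39 / (1 + 4·0.39) = 1.950 / 2.560 = 0.7617.

0.7617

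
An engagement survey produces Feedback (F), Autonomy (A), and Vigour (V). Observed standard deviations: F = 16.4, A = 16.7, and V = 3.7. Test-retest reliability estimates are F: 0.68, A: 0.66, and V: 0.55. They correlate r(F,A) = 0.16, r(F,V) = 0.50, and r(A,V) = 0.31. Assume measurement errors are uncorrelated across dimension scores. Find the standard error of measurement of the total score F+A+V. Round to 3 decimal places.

Var(total) = 561.54 + 186.631 = 748.171.
True-score variance = 374.49 + 186.631 = 561.121, so reliability = 0.7500.
Error variance = 748.171 − 561.121 = 187.05; SEM = √187.05 = 13.677.

13.677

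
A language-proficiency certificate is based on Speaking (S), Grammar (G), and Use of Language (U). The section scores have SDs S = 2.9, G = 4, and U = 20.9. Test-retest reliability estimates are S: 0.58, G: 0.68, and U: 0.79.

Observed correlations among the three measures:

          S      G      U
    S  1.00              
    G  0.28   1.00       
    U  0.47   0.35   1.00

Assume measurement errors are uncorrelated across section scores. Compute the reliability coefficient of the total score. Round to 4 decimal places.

0.8279

Var(S+G+U) = 2.9² + 4² + 20.9² + 2·[2.9·4·0.28 + 2.9·20.9·0.47 + 4·20.9·0.35] = 461.22 + 121.989 = 583.209.
With uncorrelated errors the cross-covariances are all true-score covariance, so they carry over unchanged; only the diagonal terms shrink to ρᵢσᵢ².
True-score variance = [2.9²·0.58 + 4²·0.68 + 20.9²·0.79] + 121.989 = 360.838 + 121.989 = 482.827.
Reliability = 482.827 / 583.209 = 0.8279.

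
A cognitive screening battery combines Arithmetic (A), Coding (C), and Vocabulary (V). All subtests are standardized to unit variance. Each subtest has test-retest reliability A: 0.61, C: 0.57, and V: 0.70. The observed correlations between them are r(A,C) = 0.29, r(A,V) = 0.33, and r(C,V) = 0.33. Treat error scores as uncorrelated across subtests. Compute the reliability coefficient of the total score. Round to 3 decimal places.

0.771

Var(A+C+V) = 3 + 2·[0.29 + 0.33 + 0.33] = 3 + 1.9 = 4.9.
With uncorrelated errors the cross-covariances are all true-score covariance, so they carry over unchanged; only the diagonal terms shrink to ρᵢσᵢ².
True-score variance = [0.61 + 0.57 + 0.70] + 1.9 = 1.88 + 1.9 = 3.78.
Reliability = 3.78 / 4.9 = 0.771.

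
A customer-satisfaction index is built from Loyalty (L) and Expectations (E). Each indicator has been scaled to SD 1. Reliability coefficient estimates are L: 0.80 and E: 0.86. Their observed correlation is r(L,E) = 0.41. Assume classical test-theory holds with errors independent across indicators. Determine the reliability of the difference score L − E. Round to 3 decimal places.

Var(L−E) = 1 + 1 − 2·0.41 = 2 − 0.82 = 1.18.
With uncorrelated errors the cross-covariances are all true-score covariance, so they carry over unchanged; only the diagonal terms shrink to ρᵢσᵢ².
True-score variance = [0.80 + 0.86] − 0.82 = 1.66 − 0.82 = 0.84.
Reliability = 0.84 / 1.18 = 0.712.

0.712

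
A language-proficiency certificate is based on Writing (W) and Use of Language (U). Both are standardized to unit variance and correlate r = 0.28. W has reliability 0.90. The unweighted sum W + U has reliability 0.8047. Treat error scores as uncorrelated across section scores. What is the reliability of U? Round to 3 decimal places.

Var(W+U) = 2 + 2·0.28 = 2.560.
True-score variance = ρ_W + ρ_U + 2·0.28, so 0.8047 = (0.90 + ρ_U + 0.56) / 2.560.
ρ_U = 0.8047·2.560 − 0.90 − 0.56 = 0.600.

0.600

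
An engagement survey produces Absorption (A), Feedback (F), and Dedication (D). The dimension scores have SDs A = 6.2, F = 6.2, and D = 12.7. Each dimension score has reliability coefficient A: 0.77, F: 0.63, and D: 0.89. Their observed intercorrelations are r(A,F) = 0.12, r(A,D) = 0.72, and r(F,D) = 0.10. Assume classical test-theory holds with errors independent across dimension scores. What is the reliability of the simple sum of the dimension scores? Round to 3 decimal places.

Var(A+F+D) = 6.2² + 6.2² + 12.7² + 2·[6.2·6.2·0.12 + 6.2·12.7·0.72 + 6.2·12.7·0.10] = 238.17 + 138.359 = 376.529.
Under uncorrelated errors the observed covariances equal the true-score covariances, so only the own-variance terms attenuate.
True-score variance = [6.2²·0.77 + 6.2²·0.63 + 12.7²·0.89] + 138.359 = 197.364 + 138.359 = 335.723.
Reliability = 335.723 / 376.529 = 0.892.

0.892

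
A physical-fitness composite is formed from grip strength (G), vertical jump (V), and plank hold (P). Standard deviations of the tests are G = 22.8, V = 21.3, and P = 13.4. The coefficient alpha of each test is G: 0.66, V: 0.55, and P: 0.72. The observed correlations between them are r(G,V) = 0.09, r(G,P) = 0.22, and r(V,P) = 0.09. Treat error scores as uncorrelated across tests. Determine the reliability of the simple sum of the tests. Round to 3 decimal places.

Var(G+V+P) = 22.8² + 21.3² + 13.4² + 2·[22.8·21.3·0.09 + 22.8·13.4·0.22 + 21.3·13.4·0.09] = 1153.09 + 273.22 = 1426.31.
Because errors are independent across components, Cov(Tᵢ,Tⱼ) = Cov(Xᵢ,Xⱼ); the off-diagonal part of the true-score variance is the same as above.
True-score variance = [22.8²·0.66 + 21.3²·0.55 + 13.4²·0.72] + 273.22 = 721.907 + 273.22 = 995.127.
Reliability = 995.127 / 1426.31 = 0.698.

0.698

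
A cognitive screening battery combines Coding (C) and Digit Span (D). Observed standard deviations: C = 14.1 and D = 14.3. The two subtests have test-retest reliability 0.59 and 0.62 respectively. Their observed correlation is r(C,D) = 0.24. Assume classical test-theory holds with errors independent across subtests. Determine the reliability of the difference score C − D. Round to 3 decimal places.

Var(C−D) = 14.1² + 14.3² − 2·14.1·14.3·0.24 = 403.3 − 96.7824 = 306.518.
Under uncorrelated errors the observed covariances equal the true-score covariances, so only the own-variance terms attenuate.
True-score variance = [14.1²·0.59 + 14.3²·0.62] − 96.7824 = 244.082 − 96.7824 = 147.299.
Reliability = 147.299 / 306.518 = 0.481.

0.481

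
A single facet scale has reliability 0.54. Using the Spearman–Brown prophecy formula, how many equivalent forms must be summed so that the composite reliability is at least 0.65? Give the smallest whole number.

k ≥ ρ*(1−ρ₁)/(ρ₁(1−ρ*)) = 0.65·0.46 / (0.54·0.35) = 1.582.
Smallest integer k = 2.

2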